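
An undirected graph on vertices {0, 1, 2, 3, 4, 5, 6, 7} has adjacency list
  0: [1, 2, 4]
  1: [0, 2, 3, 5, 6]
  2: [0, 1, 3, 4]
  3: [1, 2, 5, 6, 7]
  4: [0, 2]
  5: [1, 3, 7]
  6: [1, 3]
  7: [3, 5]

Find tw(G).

A width-2 tree decomposition is:
Bags: B1 = {0, 1, 2}  B2 = {1, 2, 3}  B3 = {1, 3, 6}  B4 = {1, 3, 5}  B5 = {0, 2, 4}  B6 = {3, 5, 7}
Tree: B1–B2, B2–B3, B3–B4, B1–B5, B4–B6
Every bag has size at most 3, so the width is 3 − 1 = 2 and tw(G) ≤ 2. For the lower bound, the 3 vertices {0, 1, 2} are pairwise adjacent, and any tree decomposition puts a clique entirely inside one bag — forcing width ≥ 2. Therefore the treewidth is 2.

2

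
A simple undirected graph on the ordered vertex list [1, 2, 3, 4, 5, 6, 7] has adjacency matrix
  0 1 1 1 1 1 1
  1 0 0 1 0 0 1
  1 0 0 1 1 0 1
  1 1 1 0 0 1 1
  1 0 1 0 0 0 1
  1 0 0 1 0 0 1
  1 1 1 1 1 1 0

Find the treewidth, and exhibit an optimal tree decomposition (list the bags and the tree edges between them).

Every bag has size at most 4, so the width is 4 − 1 = 3 and tw(G) ≤ 3. On the other hand G contains the 4-clique {1, 2, 4, 7}. A clique must lie in a single bag of any decomposition, so no decomposition can have width below 3. Hence tw(G) = 3 exactly.

Treewidth 3.
One optimal decomposition is:
Bags: B1 = {1, 3, 4, 7}  B2 = {1, 3, 5, 7}  B3 = {1, 2, 4, 7}  B4 = {1, 4, 6, 7}
Tree: B1–B2, B1–B3, B1–B4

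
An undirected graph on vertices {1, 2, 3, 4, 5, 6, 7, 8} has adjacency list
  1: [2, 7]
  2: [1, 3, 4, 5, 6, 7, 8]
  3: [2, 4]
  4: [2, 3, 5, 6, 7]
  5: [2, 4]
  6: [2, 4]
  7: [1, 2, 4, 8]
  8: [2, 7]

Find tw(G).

A width-2 tree decomposition is:
Bags: B1 = {2, 4, 7}  B2 = {1, 2, 7}  B3 = {2, 7, 8}  B4 = {2, 4, 5}  B5 = {2, 4, 6}  B6 = {2, 3, 4}
Tree: B1–B2, B1–B3, B1–B4, B4–B5, B4–B6
Each bag holds 3 vertices, so the decomposition has width 2, which upper-bounds the treewidth. Conversely, {2, 7, 8} is a clique of size 3, and the vertices of any clique must share a bag in every tree decomposition; so some bag has ≥ 3 vertices and tw(G) ≥ 2. Combining the bounds, tw(G) = 2.

2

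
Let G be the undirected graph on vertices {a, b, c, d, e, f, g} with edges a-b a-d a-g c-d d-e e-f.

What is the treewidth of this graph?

1

A width-1 tree decomposition is:
Bags: B1 = {a, d}  B2 = {c, d}  B3 = {d, e}  B4 = {a, b}  B5 = {e, f}  B6 = {a, g}
Tree: B1–B2, B2–B3, B1–B4, B3–B5, B1–B6
The largest bag has 2 vertices, giving width 1; this decomposition certifies tw(G) ≤ 1. G has an edge, so its treewidth is at least 1. Hence tw(G) = 1 exactly.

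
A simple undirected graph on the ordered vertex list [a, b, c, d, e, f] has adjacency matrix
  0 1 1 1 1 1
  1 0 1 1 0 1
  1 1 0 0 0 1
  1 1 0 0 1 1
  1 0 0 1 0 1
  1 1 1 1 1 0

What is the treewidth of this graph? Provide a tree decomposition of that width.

Each bag holds 4 vertices, so the decomposition has width 3, which upper-bounds the treewidth. Conversely, {a, d, e, f} is a clique of size 4, and the vertices of any clique must share a bag in every tree decomposition; so some bag has ≥ 4 vertices and tw(G) ≥ 3. The upper and lower bounds meet at 3, so that is the treewidth.

Treewidth 3.
Bags: B1 = {a, b, c, f}  B2 = {a, b, d, f}  B3 = {a, d, e, f}
Tree: B1–B2, B2–B3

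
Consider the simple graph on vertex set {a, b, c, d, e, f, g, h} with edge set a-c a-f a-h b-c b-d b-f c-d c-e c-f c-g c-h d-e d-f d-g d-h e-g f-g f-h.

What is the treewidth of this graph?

3

A width-3 tree decomposition is:
Bags: B1 = {c, d, f, h}  B2 = {a, c, f, h}  B3 = {b, c, d, f}  B4 = {c, d, f, g}  B5 = {c, d, e, g}
Tree: B1–B2, B1–B3, B3–B4, B4–B5
Every bag has size at most 4, so the width is 4 − 1 = 3 and tw(G) ≤ 3. For the lower bound, the 4 vertices {c, d, e, g} are pairwise adjacent, and any tree decomposition puts a clique entirely inside one bag — forcing width ≥ 3. Therefore the treewidth is 3.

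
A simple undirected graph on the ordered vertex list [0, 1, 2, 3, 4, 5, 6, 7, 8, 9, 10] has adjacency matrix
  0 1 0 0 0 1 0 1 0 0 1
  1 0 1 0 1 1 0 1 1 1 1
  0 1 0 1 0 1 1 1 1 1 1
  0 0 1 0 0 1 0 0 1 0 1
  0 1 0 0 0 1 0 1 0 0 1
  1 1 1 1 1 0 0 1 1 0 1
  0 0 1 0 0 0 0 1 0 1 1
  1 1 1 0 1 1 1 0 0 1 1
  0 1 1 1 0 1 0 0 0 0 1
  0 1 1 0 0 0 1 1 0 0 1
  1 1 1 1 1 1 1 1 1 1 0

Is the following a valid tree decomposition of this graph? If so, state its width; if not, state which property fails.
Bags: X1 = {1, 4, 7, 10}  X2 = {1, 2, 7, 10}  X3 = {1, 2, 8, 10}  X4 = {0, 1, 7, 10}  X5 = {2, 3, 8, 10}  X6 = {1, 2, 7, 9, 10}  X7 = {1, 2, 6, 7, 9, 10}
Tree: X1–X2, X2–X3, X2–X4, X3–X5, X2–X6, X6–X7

A tree decomposition must satisfy three properties: every vertex lies in some bag; for every edge, both endpoints lie together in some bag; and for every vertex, the bags containing it form a connected subtree. Here vertex 5 appears in no bag, so the decomposition is invalid.

No — vertex 5 appears in no bag.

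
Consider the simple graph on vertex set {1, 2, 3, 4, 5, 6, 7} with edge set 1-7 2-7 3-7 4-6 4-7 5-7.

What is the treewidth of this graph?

A width-1 tree decomposition is:
Bags: B1 = {4, 7}  B2 = {4, 6}  B3 = {1, 7}  B4 = {3, 7}  B5 = {5, 7}  B6 = {2, 7}
Tree: B1–B2, B1–B3, B1–B4, B3–B5, B3–B6
The largest bag has 2 vertices, giving width 1; this decomposition certifies tw(G) ≤ 1. G has an edge, so its treewidth is at least 1. Therefore the treewidth is 1.

1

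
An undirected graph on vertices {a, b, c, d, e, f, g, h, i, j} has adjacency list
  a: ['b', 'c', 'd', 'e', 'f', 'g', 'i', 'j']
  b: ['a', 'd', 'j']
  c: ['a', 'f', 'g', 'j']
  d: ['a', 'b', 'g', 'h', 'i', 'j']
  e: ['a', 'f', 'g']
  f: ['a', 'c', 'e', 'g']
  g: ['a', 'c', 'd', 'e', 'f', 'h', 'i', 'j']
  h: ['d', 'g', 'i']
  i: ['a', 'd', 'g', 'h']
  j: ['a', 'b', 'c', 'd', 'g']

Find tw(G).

A width-3 tree decomposition is:
Bags: B1 = {a, d, g, j}  B2 = {a, c, g, j}  B3 = {a, c, f, g}  B4 = {a, d, g, i}  B5 = {d, g, h, i}  B6 = {a, e, f, g}  B7 = {a, b, d, j}
Tree: B1–B2, B2–B3, B1–B4, B4–B5, B3–B6, B1–B7
Every bag has size at most 4, so the width is 4 − 1 = 3 and tw(G) ≤ 3. On the other hand G contains the 4-clique {d, g, h, i}. A clique must lie in a single bag of any decomposition, so no decomposition can have width below 3. Combining the bounds, tw(G) = 3.

3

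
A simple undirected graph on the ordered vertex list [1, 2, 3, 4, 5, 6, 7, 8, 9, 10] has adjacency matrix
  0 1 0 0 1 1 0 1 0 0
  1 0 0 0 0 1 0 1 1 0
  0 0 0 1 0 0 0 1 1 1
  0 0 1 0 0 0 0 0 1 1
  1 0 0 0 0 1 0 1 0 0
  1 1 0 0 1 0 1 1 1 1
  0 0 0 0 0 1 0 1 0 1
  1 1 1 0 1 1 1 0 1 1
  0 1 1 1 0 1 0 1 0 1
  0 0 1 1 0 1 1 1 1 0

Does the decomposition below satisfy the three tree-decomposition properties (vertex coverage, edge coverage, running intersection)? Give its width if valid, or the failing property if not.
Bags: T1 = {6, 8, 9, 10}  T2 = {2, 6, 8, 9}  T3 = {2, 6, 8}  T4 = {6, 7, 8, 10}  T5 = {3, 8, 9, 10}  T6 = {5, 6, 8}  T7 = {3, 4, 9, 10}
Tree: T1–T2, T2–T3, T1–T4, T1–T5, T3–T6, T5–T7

A tree decomposition must satisfy three properties: every vertex lies in some bag; for every edge, both endpoints lie together in some bag; and for every vertex, the bags containing it form a connected subtree. Here vertex 1 appears in no bag, so the decomposition is invalid.

No — vertex 1 appears in no bag.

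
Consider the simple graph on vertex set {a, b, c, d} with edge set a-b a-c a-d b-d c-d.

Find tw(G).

A width-2 tree decomposition is:
Bags: B1 = {a, c, d}  B2 = {a, b, d}
Tree: B1–B2
The largest bag has 3 vertices, giving width 2; this decomposition certifies tw(G) ≤ 2. Conversely, {a, c, d} is a clique of size 3, and the vertices of any clique must share a bag in every tree decomposition; so some bag has ≥ 3 vertices and tw(G) ≥ 2. Combining the bounds, tw(G) = 2.

2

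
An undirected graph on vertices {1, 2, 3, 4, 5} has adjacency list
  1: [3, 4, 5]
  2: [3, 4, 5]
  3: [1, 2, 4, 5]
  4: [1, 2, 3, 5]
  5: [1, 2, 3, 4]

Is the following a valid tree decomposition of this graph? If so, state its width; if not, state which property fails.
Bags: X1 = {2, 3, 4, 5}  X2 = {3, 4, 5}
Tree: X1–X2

A tree decomposition must satisfy three properties: every vertex lies in some bag; for every edge, both endpoints lie together in some bag; and for every vertex, the bags containing it form a connected subtree. Here vertex 1 appears in no bag, so the decomposition is invalid.

No — vertex 1 appears in no bag.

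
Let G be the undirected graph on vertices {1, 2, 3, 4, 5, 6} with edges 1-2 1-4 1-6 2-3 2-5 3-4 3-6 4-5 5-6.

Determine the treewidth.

A width-3 tree decomposition is:
Bags: B1 = {1, 2, 3, 5}  B2 = {1, 3, 4, 5}  B3 = {1, 3, 5, 6}
Tree: B1–B2, B2–B3
Every bag has size at most 4, so the width is 4 − 1 = 3 and tw(G) ≤ 3. For the lower bound: the 4 vertex sets {1,2}, {3,4}, {5}, {6} are disjoint, each induces a connected subgraph, and every pair is joined by at least one edge of G. Contracting each set to a single vertex therefore yields K_{4} as a minor, and since treewidth is minor-monotone, tw(G) ≥ tw(K_{4}) = 3. The upper and lower bounds meet at 3, so that is the treewidth.

3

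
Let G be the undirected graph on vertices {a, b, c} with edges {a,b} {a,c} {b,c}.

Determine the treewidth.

A width-2 tree decomposition is:
Bags: B1 = {a, b, c}
Tree: (single bag)
A single bag containing all 3 vertices is trivially a valid decomposition of width 2. Conversely, {a, b, c} is a clique of size 3, and the vertices of any clique must share a bag in every tree decomposition; so some bag has ≥ 3 vertices and tw(G) ≥ 2. The upper and lower bounds meet at 2, so that is the treewidth.

2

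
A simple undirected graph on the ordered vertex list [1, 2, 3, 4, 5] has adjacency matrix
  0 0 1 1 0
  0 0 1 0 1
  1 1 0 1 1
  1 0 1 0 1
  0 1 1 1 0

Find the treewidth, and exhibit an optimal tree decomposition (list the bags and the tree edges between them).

Treewidth 2.
One optimal decomposition is:
Bags: B1 = {3, 4, 5}  B2 = {2, 3, 5}  B3 = {1, 3, 4}
Tree: B1–B2, B1–B3

Every bag has size at most 3, so the width is 3 − 1 = 2 and tw(G) ≤ 2. Conversely, {2, 3, 5} is a clique of size 3, and the vertices of any clique must share a bag in every tree decomposition; so some bag has ≥ 3 vertices and tw(G) ≥ 2. Therefore the treewidth is 2.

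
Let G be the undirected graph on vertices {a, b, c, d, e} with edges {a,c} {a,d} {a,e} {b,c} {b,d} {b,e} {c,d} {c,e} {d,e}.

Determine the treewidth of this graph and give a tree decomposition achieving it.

Treewidth 3.
Bags: B1 = {a, c, d, e}  B2 = {b, c, d, e}
Tree: B1–B2

Every bag has size at most 4, so the width is 4 − 1 = 3 and tw(G) ≤ 3. Conversely, {a, c, d, e} is a clique of size 4, and the vertices of any clique must share a bag in every tree decomposition; so some bag has ≥ 4 vertices and tw(G) ≥ 3. Therefore the treewidth is 3.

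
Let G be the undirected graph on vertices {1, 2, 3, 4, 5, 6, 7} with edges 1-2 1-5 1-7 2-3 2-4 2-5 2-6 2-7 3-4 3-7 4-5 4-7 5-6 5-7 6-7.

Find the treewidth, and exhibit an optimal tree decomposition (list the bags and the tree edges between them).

Each bag holds 4 vertices, so the decomposition has width 3, which upper-bounds the treewidth. For the lower bound, the 4 vertices {2, 3, 4, 7} are pairwise adjacent, and any tree decomposition puts a clique entirely inside one bag — forcing width ≥ 3. Hence tw(G) = 3 exactly.

Treewidth 3.
One such decomposition:
Bags: B1 = {2, 5, 6, 7}  B2 = {2, 4, 5, 7}  B3 = {1, 2, 5, 7}  B4 = {2, 3, 4, 7}
Tree: B1–B2, B1–B3, B2–B4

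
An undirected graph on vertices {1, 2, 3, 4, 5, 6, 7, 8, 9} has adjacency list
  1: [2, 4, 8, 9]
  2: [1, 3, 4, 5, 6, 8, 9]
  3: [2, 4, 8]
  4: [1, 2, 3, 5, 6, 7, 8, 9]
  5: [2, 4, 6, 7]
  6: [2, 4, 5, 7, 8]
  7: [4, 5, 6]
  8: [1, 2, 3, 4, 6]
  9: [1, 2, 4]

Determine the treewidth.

3

A width-3 tree decomposition is:
Bags: B1 = {4, 5, 6, 7}  B2 = {2, 4, 5, 6}  B3 = {2, 4, 6, 8}  B4 = {2, 3, 4, 8}  B5 = {1, 2, 4, 8}  B6 = {1, 2, 4, 9}
Tree: B1–B2, B2–B3, B3–B4, B4–B5, B5–B6
The largest bag has 4 vertices, giving width 3; this decomposition certifies tw(G) ≤ 3. On the other hand G contains the 4-clique {1, 2, 4, 8}. A clique must lie in a single bag of any decomposition, so no decomposition can have width below 3. Hence tw(G) = 3 exactly.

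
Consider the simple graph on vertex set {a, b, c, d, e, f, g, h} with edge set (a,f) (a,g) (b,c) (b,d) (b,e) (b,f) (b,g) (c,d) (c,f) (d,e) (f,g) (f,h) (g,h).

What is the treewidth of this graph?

2

A width-2 tree decomposition is:
Bags: B1 = {a, f, g}  B2 = {b, f, g}  B3 = {b, c, f}  B4 = {b, c, d}  B5 = {f, g, h}  B6 = {b, d, e}
Tree: B1–B2, B2–B3, B3–B4, B2–B5, B4–B6
Each bag holds 3 vertices, so the decomposition has width 2, which upper-bounds the treewidth. For the lower bound, the 3 vertices {b, d, e} are pairwise adjacent, and any tree decomposition puts a clique entirely inside one bag — forcing width ≥ 2. Hence tw(G) = 2 exactly.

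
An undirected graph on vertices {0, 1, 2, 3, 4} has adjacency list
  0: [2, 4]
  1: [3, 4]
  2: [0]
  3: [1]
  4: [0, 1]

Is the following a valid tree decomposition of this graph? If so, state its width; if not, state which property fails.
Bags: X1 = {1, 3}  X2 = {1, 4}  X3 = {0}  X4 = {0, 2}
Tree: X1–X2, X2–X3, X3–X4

No — edge (4,0) lies in no bag.

A tree decomposition must satisfy three properties: every vertex lies in some bag; for every edge, both endpoints lie together in some bag; and for every vertex, the bags containing it form a connected subtree. Here edge (4,0) lies in no bag, so the decomposition is invalid.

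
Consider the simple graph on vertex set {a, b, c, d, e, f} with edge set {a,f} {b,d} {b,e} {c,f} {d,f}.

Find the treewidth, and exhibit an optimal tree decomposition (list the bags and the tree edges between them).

The largest bag has 2 vertices, giving width 1; this decomposition certifies tw(G) ≤ 1. Any graph with an edge has treewidth ≥ 1, and G has the edge f–a. Combining the bounds, tw(G) = 1.

Treewidth 1.
One optimal decomposition is:
Bags: B1 = {a, f}  B2 = {c, f}  B3 = {d, f}  B4 = {b, d}  B5 = {b, e}
Tree: B1–B2, B1–B3, B3–B4, B4–B5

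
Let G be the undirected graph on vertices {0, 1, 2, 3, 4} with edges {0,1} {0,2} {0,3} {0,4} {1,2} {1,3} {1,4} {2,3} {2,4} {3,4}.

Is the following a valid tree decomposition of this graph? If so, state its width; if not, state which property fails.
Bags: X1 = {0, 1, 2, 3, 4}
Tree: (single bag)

Yes; width 4.

Vertex coverage: the bags together contain {0, 1, 2, 3, 4}, the full vertex set. Edge coverage: each edge of G has both endpoints in at least one bag. Running intersection: for every vertex, the bags containing it form a connected subtree. All three properties hold, so this is a valid tree decomposition of width max|bag| − 1 = 4, and hence tw(G) ≤ 4.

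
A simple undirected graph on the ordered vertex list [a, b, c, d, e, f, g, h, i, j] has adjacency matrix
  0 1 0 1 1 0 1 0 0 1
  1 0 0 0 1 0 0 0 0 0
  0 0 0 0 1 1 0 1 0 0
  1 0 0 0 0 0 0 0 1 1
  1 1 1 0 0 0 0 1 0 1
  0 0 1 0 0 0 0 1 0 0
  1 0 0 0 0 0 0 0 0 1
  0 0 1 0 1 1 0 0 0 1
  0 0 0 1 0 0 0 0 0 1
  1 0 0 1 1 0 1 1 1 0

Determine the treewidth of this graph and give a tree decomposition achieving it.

Treewidth 2.
Bags: B1 = {a, d, j}  B2 = {a, e, j}  B3 = {a, b, e}  B4 = {e, h, j}  B5 = {c, e, h}  B6 = {a, g, j}  B7 = {d, i, j}  B8 = {c, f, h}
Tree: B1–B2, B2–B3, B2–B4, B4–B5, B2–B6, B1–B7, B5–B8

Every bag has size at most 3, so the width is 3 − 1 = 2 and tw(G) ≤ 2. For the lower bound, the 3 vertices {e, h, j} are pairwise adjacent, and any tree decomposition puts a clique entirely inside one bag — forcing width ≥ 2. Hence tw(G) = 2 exactly.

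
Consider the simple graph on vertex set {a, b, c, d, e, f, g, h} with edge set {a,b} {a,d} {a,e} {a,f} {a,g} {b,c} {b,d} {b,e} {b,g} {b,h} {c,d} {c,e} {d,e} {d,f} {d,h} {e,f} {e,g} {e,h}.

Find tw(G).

3

A width-3 tree decomposition is:
Bags: B1 = {a, b, d, e}  B2 = {b, d, e, h}  B3 = {a, b, e, g}  B4 = {b, c, d, e}  B5 = {a, d, e, f}
Tree: B1–B2, B1–B3, B1–B4, B1–B5
Every bag has size at most 4, so the width is 4 − 1 = 3 and tw(G) ≤ 3. On the other hand G contains the 4-clique {a, d, e, f}. A clique must lie in a single bag of any decomposition, so no decomposition can have width below 3. The upper and lower bounds meet at 3, so that is the treewidth.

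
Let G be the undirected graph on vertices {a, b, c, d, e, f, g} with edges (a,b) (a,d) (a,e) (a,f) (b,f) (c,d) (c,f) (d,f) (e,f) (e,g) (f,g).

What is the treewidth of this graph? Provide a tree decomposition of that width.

Treewidth 2.
One optimal decomposition is:
Bags: B1 = {a, e, f}  B2 = {a, d, f}  B3 = {e, f, g}  B4 = {c, d, f}  B5 = {a, b, f}
Tree: B1–B2, B1–B3, B2–B4, B1–B5

Each bag holds 3 vertices, so the decomposition has width 2, which upper-bounds the treewidth. Conversely, {e, f, g} is a clique of size 3, and the vertices of any clique must share a bag in every tree decomposition; so some bag has ≥ 3 vertices and tw(G) ≥ 2. Hence tw(G) = 2 exactly.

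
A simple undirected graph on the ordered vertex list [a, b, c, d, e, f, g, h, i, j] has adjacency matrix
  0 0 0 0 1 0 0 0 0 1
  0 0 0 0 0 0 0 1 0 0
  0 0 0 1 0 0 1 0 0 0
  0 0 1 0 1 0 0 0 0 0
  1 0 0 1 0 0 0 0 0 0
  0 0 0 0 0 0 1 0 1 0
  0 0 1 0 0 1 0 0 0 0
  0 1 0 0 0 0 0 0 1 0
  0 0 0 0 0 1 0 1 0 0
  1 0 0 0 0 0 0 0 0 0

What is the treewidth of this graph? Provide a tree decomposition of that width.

The largest bag has 2 vertices, giving width 1; this decomposition certifies tw(G) ≤ 1. G has an edge, so its treewidth is at least 1. Combining the bounds, tw(G) = 1.

Treewidth 1.
One such decomposition:
Bags: B1 = {a, j}  B2 = {a, e}  B3 = {d, e}  B4 = {c, d}  B5 = {c, g}  B6 = {f, g}  B7 = {f, i}  B8 = {h, i}  B9 = {b, h}
Tree: B1–B2, B2–B3, B3–B4, B4–B5, B5–B6, B6–B7, B7–B8, B8–B9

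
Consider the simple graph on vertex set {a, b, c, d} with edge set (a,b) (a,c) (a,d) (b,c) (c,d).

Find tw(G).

A width-2 tree decomposition is:
Bags: B1 = {a, c, d}  B2 = {a, b, c}
Tree: B1–B2
Every bag has size at most 3, so the width is 3 − 1 = 2 and tw(G) ≤ 2. Conversely, {a, c, d} is a clique of size 3, and the vertices of any clique must share a bag in every tree decomposition; so some bag has ≥ 3 vertices and tw(G) ≥ 2. Therefore the treewidth is 2.

2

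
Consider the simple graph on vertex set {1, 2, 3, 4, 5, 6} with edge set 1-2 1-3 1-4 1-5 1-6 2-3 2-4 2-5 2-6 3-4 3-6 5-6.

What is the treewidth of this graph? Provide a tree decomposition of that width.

Treewidth 3.
One optimal decomposition is:
Bags: B1 = {1, 2, 3, 6}  B2 = {1, 2, 3, 4}  B3 = {1, 2, 5, 6}
Tree: B1–B2, B1–B3

Every bag has size at most 4, so the width is 4 − 1 = 3 and tw(G) ≤ 3. For the lower bound, the 4 vertices {1, 2, 3, 4} are pairwise adjacent, and any tree decomposition puts a clique entirely inside one bag — forcing width ≥ 3. Hence tw(G) = 3 exactly.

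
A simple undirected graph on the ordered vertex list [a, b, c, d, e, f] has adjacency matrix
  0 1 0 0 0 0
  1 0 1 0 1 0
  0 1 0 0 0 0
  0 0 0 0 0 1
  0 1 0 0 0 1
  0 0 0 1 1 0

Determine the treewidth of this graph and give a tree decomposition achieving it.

The largest bag has 2 vertices, giving width 1; this decomposition certifies tw(G) ≤ 1. Any graph with an edge has treewidth ≥ 1, and G has the edge c–b. Combining the bounds, tw(G) = 1.

Treewidth 1.
One optimal decomposition is:
Bags: B1 = {b, c}  B2 = {b, e}  B3 = {e, f}  B4 = {a, b}  B5 = {d, f}
Tree: B1–B2, B2–B3, B1–B4, B3–B5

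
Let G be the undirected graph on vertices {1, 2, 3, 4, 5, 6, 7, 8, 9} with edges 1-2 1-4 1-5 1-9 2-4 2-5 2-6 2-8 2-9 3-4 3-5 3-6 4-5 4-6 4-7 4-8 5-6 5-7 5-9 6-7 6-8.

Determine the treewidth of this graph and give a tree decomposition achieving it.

Treewidth 3.
One optimal decomposition is:
Bags: B1 = {2, 4, 5, 6}  B2 = {1, 2, 4, 5}  B3 = {2, 4, 6, 8}  B4 = {3, 4, 5, 6}  B5 = {1, 2, 5, 9}  B6 = {4, 5, 6, 7}
Tree: B1–B2, B1–B3, B1–B4, B2–B5, B1–B6

Each bag holds 4 vertices, so the decomposition has width 3, which upper-bounds the treewidth. On the other hand G contains the 4-clique {1, 2, 5, 9}. A clique must lie in a single bag of any decomposition, so no decomposition can have width below 3. Hence tw(G) = 3 exactly.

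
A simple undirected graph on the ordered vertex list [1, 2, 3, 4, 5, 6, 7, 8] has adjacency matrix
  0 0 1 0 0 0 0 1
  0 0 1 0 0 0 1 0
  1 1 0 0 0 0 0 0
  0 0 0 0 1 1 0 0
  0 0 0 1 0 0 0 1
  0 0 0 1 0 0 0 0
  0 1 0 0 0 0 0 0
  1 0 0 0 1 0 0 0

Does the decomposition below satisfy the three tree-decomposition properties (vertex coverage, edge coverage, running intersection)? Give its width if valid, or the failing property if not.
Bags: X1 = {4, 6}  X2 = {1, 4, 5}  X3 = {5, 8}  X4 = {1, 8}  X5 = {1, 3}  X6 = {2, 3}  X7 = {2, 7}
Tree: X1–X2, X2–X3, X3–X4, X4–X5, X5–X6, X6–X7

No — bags containing vertex 1 are not connected in the tree.

A tree decomposition must satisfy three properties: every vertex lies in some bag; for every edge, both endpoints lie together in some bag; and for every vertex, the bags containing it form a connected subtree. Here bags containing vertex 1 are not connected in the tree, so the decomposition is invalid.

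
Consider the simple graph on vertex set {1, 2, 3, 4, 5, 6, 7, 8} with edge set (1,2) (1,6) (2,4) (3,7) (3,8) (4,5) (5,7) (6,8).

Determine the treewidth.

A width-2 tree decomposition is:
Bags: B1 = {1, 2, 6}  B2 = {2, 4, 6}  B3 = {4, 5, 6}  B4 = {5, 6, 7}  B5 = {3, 6, 7}  B6 = {3, 6, 8}
Tree: B1–B2, B2–B3, B3–B4, B4–B5, B5–B6
Every bag has size at most 3, so the width is 3 − 1 = 2 and tw(G) ≤ 2. For the lower bound, G contains the cycle 6–1–2–4–5–7–3–8–6, so G is not a forest; only forests have treewidth ≤ 1, hence tw(G) ≥ 2. Combining the bounds, tw(G) = 2.

2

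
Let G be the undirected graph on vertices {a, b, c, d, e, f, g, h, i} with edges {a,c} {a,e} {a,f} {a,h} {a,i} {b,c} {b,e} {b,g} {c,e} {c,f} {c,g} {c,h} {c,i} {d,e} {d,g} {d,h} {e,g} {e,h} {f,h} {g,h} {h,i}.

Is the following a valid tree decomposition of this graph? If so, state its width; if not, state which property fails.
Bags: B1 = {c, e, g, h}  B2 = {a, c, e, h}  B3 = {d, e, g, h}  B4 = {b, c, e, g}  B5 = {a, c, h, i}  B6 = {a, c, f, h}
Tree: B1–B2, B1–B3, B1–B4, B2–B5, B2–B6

Yes; width 3.

Every vertex of G appears in some bag (union = {a, b, c, d, e, f, g, h, i}); every edge is covered by a bag; and for each vertex v the set of bags containing v is connected in the bag tree. The decomposition is therefore valid. The largest bag has 4 vertices, so the width is 3.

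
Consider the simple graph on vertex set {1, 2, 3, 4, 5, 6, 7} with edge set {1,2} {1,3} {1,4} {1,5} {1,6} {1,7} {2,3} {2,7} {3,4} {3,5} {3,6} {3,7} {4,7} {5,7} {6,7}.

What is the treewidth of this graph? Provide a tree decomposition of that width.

Treewidth 3.
One optimal decomposition is:
Bags: B1 = {1, 3, 4, 7}  B2 = {1, 3, 5, 7}  B3 = {1, 3, 6, 7}  B4 = {1, 2, 3, 7}
Tree: B1–B2, B1–B3, B3–B4

The largest bag has 4 vertices, giving width 3; this decomposition certifies tw(G) ≤ 3. On the other hand G contains the 4-clique {1, 2, 3, 7}. A clique must lie in a single bag of any decomposition, so no decomposition can have width below 3. Combining the bounds, tw(G) = 3.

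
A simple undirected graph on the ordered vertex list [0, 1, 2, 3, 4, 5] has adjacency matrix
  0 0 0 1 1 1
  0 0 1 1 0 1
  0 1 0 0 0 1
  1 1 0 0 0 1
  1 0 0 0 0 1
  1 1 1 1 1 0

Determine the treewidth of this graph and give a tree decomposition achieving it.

The largest bag has 3 vertices, giving width 2; this decomposition certifies tw(G) ≤ 2. On the other hand G contains the 3-clique {0, 3, 5}. A clique must lie in a single bag of any decomposition, so no decomposition can have width below 2. The upper and lower bounds meet at 2, so that is the treewidth.

Treewidth 2.
One optimal decomposition is:
Bags: B1 = {1, 3, 5}  B2 = {1, 2, 5}  B3 = {0, 3, 5}  B4 = {0, 4, 5}
Tree: B1–B2, B1–B3, B3–B4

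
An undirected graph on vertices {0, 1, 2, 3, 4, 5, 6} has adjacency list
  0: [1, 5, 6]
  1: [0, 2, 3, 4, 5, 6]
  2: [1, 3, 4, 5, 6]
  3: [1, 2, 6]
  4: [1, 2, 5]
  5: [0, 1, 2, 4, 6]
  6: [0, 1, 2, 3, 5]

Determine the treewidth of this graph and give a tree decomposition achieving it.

Every bag has size at most 4, so the width is 4 − 1 = 3 and tw(G) ≤ 3. Conversely, {0, 1, 5, 6} is a clique of size 4, and the vertices of any clique must share a bag in every tree decomposition; so some bag has ≥ 4 vertices and tw(G) ≥ 3. Hence tw(G) = 3 exactly.

Treewidth 3.
Bags: B1 = {1, 2, 3, 6}  B2 = {1, 2, 5, 6}  B3 = {1, 2, 4, 5}  B4 = {0, 1, 5, 6}
Tree: B1–B2, B2–B3, B2–B4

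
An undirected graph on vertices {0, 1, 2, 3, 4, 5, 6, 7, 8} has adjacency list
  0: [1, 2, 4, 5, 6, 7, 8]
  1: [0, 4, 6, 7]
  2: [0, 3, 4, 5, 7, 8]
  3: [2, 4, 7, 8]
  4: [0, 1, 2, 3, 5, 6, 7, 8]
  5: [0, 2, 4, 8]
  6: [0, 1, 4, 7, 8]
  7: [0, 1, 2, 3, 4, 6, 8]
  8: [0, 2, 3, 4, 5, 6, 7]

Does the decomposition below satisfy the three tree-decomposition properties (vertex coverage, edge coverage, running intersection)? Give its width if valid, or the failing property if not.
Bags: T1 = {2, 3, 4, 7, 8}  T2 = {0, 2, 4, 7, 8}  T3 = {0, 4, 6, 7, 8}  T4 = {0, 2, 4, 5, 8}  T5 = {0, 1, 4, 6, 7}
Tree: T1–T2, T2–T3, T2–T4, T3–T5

Every vertex of G appears in some bag (union = {0, 1, 2, 3, 4, 5, 6, 7, 8}); every edge is covered by a bag; and for each vertex v the set of bags containing v is connected in the bag tree. The decomposition is therefore valid. The largest bag has 5 vertices, so the width is 4.

Yes; width 4.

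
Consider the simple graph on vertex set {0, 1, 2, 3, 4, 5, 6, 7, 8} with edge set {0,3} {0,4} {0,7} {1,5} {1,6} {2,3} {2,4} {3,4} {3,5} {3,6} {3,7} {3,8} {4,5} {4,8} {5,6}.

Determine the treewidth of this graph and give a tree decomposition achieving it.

Treewidth 2.
One optimal decomposition is:
Bags: B1 = {0, 3, 7}  B2 = {0, 3, 4}  B3 = {3, 4, 5}  B4 = {3, 5, 6}  B5 = {1, 5, 6}  B6 = {3, 4, 8}  B7 = {2, 3, 4}
Tree: B1–B2, B2–B3, B3–B4, B4–B5, B2–B6, B3–B7

The largest bag has 3 vertices, giving width 2; this decomposition certifies tw(G) ≤ 2. For the lower bound, the 3 vertices {1, 5, 6} are pairwise adjacent, and any tree decomposition puts a clique entirely inside one bag — forcing width ≥ 2. The upper and lower bounds meet at 2, so that is the treewidth.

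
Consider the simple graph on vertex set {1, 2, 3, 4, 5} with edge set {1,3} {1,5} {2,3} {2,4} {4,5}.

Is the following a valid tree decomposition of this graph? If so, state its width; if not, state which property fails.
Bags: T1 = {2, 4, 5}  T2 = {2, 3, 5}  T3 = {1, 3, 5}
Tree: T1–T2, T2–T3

Yes; width 2.

Checking the three conditions: (i) the bags cover all of {1, 2, 3, 4, 5}; (ii) for each edge, some bag contains both endpoints; (iii) the bags containing any fixed vertex form a subtree. All hold, so the decomposition is valid with width 3 − 1 = 2.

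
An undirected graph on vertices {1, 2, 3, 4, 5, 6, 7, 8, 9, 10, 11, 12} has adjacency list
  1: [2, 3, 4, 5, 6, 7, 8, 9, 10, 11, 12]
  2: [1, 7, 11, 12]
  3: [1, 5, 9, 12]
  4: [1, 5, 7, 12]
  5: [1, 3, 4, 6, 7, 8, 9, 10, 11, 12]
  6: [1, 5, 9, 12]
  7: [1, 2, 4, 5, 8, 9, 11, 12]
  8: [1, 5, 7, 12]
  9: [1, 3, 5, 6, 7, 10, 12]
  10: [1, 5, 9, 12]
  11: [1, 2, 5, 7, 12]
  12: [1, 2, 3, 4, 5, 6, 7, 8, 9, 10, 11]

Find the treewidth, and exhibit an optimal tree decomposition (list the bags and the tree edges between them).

Each bag holds 5 vertices, so the decomposition has width 4, which upper-bounds the treewidth. On the other hand G contains the 5-clique {1, 2, 7, 11, 12}. A clique must lie in a single bag of any decomposition, so no decomposition can have width below 4. The upper and lower bounds meet at 4, so that is the treewidth.

Treewidth 4.
One optimal decomposition is:
Bags: B1 = {1, 5, 7, 11, 12}  B2 = {1, 5, 7, 9, 12}  B3 = {1, 3, 5, 9, 12}  B4 = {1, 5, 6, 9, 12}  B5 = {1, 4, 5, 7, 12}  B6 = {1, 2, 7, 11, 12}  B7 = {1, 5, 7, 8, 12}  B8 = {1, 5, 9, 10, 12}
Tree: B1–B2, B2–B3, B3–B4, B2–B5, B1–B6, B2–B7, B3–B8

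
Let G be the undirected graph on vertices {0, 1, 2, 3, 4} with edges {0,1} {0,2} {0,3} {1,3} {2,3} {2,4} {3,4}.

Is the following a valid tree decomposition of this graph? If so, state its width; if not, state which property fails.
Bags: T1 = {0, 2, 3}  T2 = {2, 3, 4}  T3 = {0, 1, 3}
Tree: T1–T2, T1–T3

Yes; width 2.

Every vertex of G appears in some bag (union = {0, 1, 2, 3, 4}); every edge is covered by a bag; and for each vertex v the set of bags containing v is connected in the bag tree. The decomposition is therefore valid. The largest bag has 3 vertices, so the width is 2.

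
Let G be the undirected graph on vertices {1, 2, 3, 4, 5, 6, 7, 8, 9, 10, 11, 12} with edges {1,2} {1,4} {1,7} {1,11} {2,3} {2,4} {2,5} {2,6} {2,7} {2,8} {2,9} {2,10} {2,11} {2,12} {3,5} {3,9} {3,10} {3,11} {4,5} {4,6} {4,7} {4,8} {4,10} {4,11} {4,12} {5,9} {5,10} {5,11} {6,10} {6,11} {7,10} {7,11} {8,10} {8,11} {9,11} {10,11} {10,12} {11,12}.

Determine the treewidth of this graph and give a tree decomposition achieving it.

Every bag has size at most 5, so the width is 5 − 1 = 4 and tw(G) ≤ 4. Conversely, {2, 3, 5, 9, 11} is a clique of size 5, and the vertices of any clique must share a bag in every tree decomposition; so some bag has ≥ 5 vertices and tw(G) ≥ 4. The upper and lower bounds meet at 4, so that is the treewidth.

Treewidth 4.
One such decomposition:
Bags: B1 = {2, 4, 5, 10, 11}  B2 = {2, 3, 5, 10, 11}  B3 = {2, 3, 5, 9, 11}  B4 = {2, 4, 8, 10, 11}  B5 = {2, 4, 7, 10, 11}  B6 = {2, 4, 6, 10, 11}  B7 = {1, 2, 4, 7, 11}  B8 = {2, 4, 10, 11, 12}
Tree: B1–B2, B2–B3, B1–B4, B1–B5, B4–B6, B5–B7, B4–B8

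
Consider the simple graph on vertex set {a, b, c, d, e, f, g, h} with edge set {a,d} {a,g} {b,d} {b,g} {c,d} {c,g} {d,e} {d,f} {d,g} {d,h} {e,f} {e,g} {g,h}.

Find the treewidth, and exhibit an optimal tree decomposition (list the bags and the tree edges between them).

Treewidth 2.
One such decomposition:
Bags: B1 = {d, e, g}  B2 = {a, d, g}  B3 = {b, d, g}  B4 = {c, d, g}  B5 = {d, g, h}  B6 = {d, e, f}
Tree: B1–B2, B1–B3, B1–B4, B3–B5, B1–B6

Each bag holds 3 vertices, so the decomposition has width 2, which upper-bounds the treewidth. On the other hand G contains the 3-clique {d, g, h}. A clique must lie in a single bag of any decomposition, so no decomposition can have width below 2. Combining the bounds, tw(G) = 2.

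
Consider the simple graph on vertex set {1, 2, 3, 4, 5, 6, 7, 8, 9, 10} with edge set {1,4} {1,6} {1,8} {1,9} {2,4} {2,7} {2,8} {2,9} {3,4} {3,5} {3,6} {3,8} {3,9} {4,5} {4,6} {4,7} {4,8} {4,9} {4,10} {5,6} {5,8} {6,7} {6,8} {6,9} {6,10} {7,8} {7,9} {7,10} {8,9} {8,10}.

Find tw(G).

4

A width-4 tree decomposition is:
Bags: B1 = {4, 6, 7, 8, 9}  B2 = {3, 4, 6, 8, 9}  B3 = {1, 4, 6, 8, 9}  B4 = {4, 6, 7, 8, 10}  B5 = {3, 4, 5, 6, 8}  B6 = {2, 4, 7, 8, 9}
Tree: B1–B2, B1–B3, B1–B4, B2–B5, B1–B6
Every bag has size at most 5, so the width is 5 − 1 = 4 and tw(G) ≤ 4. Conversely, {2, 4, 7, 8, 9} is a clique of size 5, and the vertices of any clique must share a bag in every tree decomposition; so some bag has ≥ 5 vertices and tw(G) ≥ 4. Hence tw(G) = 4 exactly.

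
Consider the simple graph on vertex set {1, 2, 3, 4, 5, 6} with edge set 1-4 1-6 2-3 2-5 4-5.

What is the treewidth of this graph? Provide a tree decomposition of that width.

The largest bag has 2 vertices, giving width 1; this decomposition certifies tw(G) ≤ 1. G has an edge, so its treewidth is at least 1. Combining the bounds, tw(G) = 1.

Treewidth 1.
One such decomposition:
Bags: B1 = {2, 3}  B2 = {2, 5}  B3 = {4, 5}  B4 = {1, 4}  B5 = {1, 6}
Tree: B1–B2, B2–B3, B3–B4, B4–B5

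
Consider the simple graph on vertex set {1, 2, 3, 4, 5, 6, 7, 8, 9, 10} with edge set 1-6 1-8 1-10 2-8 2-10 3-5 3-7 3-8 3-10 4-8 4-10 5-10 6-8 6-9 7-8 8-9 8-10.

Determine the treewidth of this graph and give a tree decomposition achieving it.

Each bag holds 3 vertices, so the decomposition has width 2, which upper-bounds the treewidth. On the other hand G contains the 3-clique {6, 8, 9}. A clique must lie in a single bag of any decomposition, so no decomposition can have width below 2. Combining the bounds, tw(G) = 2.

Treewidth 2.
Bags: B1 = {3, 7, 8}  B2 = {3, 8, 10}  B3 = {3, 5, 10}  B4 = {2, 8, 10}  B5 = {1, 8, 10}  B6 = {1, 6, 8}  B7 = {4, 8, 10}  B8 = {6, 8, 9}
Tree: B1–B2, B2–B3, B2–B4, B2–B5, B5–B6, B2–B7, B6–B8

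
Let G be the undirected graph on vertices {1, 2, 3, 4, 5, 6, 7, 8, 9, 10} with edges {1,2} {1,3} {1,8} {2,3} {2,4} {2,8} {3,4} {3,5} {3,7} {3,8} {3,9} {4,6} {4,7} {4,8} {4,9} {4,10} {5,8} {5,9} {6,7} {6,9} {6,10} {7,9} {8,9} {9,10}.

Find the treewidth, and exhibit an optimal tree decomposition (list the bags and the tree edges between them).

Each bag holds 4 vertices, so the decomposition has width 3, which upper-bounds the treewidth. On the other hand G contains the 4-clique {4, 6, 9, 10}. A clique must lie in a single bag of any decomposition, so no decomposition can have width below 3. Hence tw(G) = 3 exactly.

Treewidth 3.
Bags: B1 = {3, 4, 7, 9}  B2 = {3, 4, 8, 9}  B3 = {4, 6, 7, 9}  B4 = {2, 3, 4, 8}  B5 = {1, 2, 3, 8}  B6 = {3, 5, 8, 9}  B7 = {4, 6, 9, 10}
Tree: B1–B2, B1–B3, B2–B4, B4–B5, B2–B6, B3–B7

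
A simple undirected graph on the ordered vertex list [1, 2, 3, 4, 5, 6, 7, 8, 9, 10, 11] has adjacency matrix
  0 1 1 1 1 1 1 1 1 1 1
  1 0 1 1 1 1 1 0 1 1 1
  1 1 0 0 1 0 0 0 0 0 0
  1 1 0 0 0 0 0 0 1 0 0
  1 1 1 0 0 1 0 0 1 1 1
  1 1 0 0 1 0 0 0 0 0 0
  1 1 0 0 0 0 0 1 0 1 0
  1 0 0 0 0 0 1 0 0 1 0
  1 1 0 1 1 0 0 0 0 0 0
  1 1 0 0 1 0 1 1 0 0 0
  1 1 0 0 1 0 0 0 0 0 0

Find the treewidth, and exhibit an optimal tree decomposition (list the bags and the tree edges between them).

Every bag has size at most 4, so the width is 4 − 1 = 3 and tw(G) ≤ 3. Conversely, {1, 7, 8, 10} is a clique of size 4, and the vertices of any clique must share a bag in every tree decomposition; so some bag has ≥ 4 vertices and tw(G) ≥ 3. Hence tw(G) = 3 exactly.

Treewidth 3.
One optimal decomposition is:
Bags: B1 = {1, 2, 5, 10}  B2 = {1, 2, 7, 10}  B3 = {1, 2, 5, 6}  B4 = {1, 2, 5, 9}  B5 = {1, 2, 4, 9}  B6 = {1, 2, 3, 5}  B7 = {1, 2, 5, 11}  B8 = {1, 7, 8, 10}
Tree: B1–B2, B1–B3, B3–B4, B4–B5, B3–B6, B4–B7, B2–B8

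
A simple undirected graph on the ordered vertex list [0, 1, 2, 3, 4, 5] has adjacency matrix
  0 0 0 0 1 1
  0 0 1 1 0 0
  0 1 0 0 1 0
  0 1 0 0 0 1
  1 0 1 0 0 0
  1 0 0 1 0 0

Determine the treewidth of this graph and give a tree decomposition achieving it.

Each bag holds 3 vertices, so the decomposition has width 2, which upper-bounds the treewidth. For the lower bound, G contains the cycle 3–1–2–4–0–5–3, so G is not a forest; only forests have treewidth ≤ 1, hence tw(G) ≥ 2. Therefore the treewidth is 2.

Treewidth 2.
One optimal decomposition is:
Bags: B1 = {1, 2, 3}  B2 = {2, 3, 4}  B3 = {0, 3, 4}  B4 = {0, 3, 5}
Tree: B1–B2, B2–B3, B3–B4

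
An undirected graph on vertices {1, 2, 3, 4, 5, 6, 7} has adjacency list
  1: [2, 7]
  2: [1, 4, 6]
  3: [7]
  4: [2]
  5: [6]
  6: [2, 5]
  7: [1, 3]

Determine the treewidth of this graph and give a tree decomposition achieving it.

The largest bag has 2 vertices, giving width 1; this decomposition certifies tw(G) ≤ 1. G has an edge, so its treewidth is at least 1. Combining the bounds, tw(G) = 1.

Treewidth 1.
Bags: B1 = {2, 4}  B2 = {2, 6}  B3 = {1, 2}  B4 = {5, 6}  B5 = {1, 7}  B6 = {3, 7}
Tree: B1–B2, B2–B3, B2–B4, B3–B5, B5–B6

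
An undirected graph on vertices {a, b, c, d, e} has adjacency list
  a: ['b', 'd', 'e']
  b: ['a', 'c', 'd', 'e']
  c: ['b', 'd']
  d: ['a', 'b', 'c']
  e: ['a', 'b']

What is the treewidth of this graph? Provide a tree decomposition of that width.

Treewidth 2.
Bags: B1 = {a, b, d}  B2 = {b, c, d}  B3 = {a, b, e}
Tree: B1–B2, B1–B3

Every bag has size at most 3, so the width is 3 − 1 = 2 and tw(G) ≤ 2. On the other hand G contains the 3-clique {b, c, d}. A clique must lie in a single bag of any decomposition, so no decomposition can have width below 2. Therefore the treewidth is 2.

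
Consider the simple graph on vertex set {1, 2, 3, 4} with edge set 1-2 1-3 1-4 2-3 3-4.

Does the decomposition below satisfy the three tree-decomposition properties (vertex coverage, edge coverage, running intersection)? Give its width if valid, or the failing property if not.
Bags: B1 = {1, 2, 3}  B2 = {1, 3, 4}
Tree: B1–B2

Yes; width 2.

Vertex coverage: the bags together contain {1, 2, 3, 4}, the full vertex set. Edge coverage: each edge of G has both endpoints in at least one bag. Running intersection: for every vertex, the bags containing it form a connected subtree. All three properties hold, so this is a valid tree decomposition of width max|bag| − 1 = 2, and hence tw(G) ≤ 2.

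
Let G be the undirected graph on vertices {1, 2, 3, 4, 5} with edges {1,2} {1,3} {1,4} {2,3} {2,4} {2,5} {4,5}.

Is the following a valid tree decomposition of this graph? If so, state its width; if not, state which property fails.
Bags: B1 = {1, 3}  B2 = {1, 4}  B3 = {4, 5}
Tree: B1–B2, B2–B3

A tree decomposition must satisfy three properties: every vertex lies in some bag; for every edge, both endpoints lie together in some bag; and for every vertex, the bags containing it form a connected subtree. Here vertex 2 appears in no bag, so the decomposition is invalid.

No — vertex 2 appears in no bag.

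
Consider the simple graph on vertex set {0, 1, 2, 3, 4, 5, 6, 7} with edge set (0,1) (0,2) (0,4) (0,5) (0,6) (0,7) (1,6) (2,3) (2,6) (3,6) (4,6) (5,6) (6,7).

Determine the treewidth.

A width-2 tree decomposition is:
Bags: B1 = {0, 6, 7}  B2 = {0, 2, 6}  B3 = {0, 1, 6}  B4 = {0, 4, 6}  B5 = {0, 5, 6}  B6 = {2, 3, 6}
Tree: B1–B2, B2–B3, B2–B4, B4–B5, B2–B6
Every bag has size at most 3, so the width is 3 − 1 = 2 and tw(G) ≤ 2. Conversely, {0, 1, 6} is a clique of size 3, and the vertices of any clique must share a bag in every tree decomposition; so some bag has ≥ 3 vertices and tw(G) ≥ 2. Combining the bounds, tw(G) = 2.

2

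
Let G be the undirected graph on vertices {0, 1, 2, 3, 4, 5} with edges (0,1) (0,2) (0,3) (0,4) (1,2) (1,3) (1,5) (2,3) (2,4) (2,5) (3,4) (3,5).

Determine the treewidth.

A width-3 tree decomposition is:
Bags: B1 = {0, 2, 3, 4}  B2 = {0, 1, 2, 3}  B3 = {1, 2, 3, 5}
Tree: B1–B2, B2–B3
Each bag holds 4 vertices, so the decomposition has width 3, which upper-bounds the treewidth. Conversely, {0, 1, 2, 3} is a clique of size 4, and the vertices of any clique must share a bag in every tree decomposition; so some bag has ≥ 4 vertices and tw(G) ≥ 3. Combining the bounds, tw(G) = 3.

3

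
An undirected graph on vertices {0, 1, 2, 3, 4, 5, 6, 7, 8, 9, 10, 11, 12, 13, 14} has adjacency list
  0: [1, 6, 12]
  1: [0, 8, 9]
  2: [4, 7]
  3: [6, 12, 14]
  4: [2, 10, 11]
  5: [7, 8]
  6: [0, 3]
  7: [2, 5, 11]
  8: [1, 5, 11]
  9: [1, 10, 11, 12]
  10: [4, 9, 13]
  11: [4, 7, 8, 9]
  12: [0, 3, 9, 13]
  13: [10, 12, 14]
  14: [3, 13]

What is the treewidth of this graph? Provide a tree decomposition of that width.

Each bag holds 4 vertices, so the decomposition has width 3, which upper-bounds the treewidth. For the lower bound: the 4 vertex sets {2,5,7}, {4}, {11}, {1,8,9,10} are disjoint, each induces a connected subgraph, and every pair is joined by at least one edge of G. Contracting each set to a single vertex therefore yields K_{4} as a minor, and since treewidth is minor-monotone, tw(G) ≥ tw(K_{4}) = 3. Therefore the treewidth is 3.

Treewidth 3.
One optimal decomposition is:
Bags: B1 = {2, 4, 5, 7}  B2 = {4, 5, 7, 11}  B3 = {4, 5, 8, 11}  B4 = {4, 8, 10, 11}  B5 = {8, 9, 10, 11}  B6 = {1, 8, 9, 10}  B7 = {1, 9, 10, 13}  B8 = {1, 9, 12, 13}  B9 = {0, 1, 12, 13}  B10 = {0, 12, 13, 14}  B11 = {0, 3, 12, 14}  B12 = {0, 3, 6, 14}
Tree: B1–B2, B2–B3, B3–B4, B4–B5, B5–B6, B6–B7, B7–B8, B8–B9, B9–B10, B10–B11, B11–B12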